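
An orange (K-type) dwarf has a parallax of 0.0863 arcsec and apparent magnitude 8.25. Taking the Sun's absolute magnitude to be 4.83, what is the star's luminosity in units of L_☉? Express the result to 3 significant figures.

L/L_☉ ≈ 0.0575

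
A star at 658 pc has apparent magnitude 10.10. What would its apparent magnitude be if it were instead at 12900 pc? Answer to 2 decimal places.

Flux ∝ 1/d², so Δm = 5 log₁₀(d₂/d₁) = 5 log₁₀(12900/658) = 6.462
m₂ = m₁ + Δm = 10.10 + (6.462) = 16.562

m ≈ 16.56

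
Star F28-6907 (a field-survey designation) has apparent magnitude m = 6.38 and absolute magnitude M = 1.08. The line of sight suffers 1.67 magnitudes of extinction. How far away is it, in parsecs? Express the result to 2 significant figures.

d ≈ 53 pc

m − M = 5 log₁₀(d/10 pc) + A  ⇒  6.38 − (1.08) − 1.67 = 5 log₁₀(d/10)
3.630 = 5 log₁₀(d/10)
log₁₀ d = (m − M − A)/5 + 1 = 1.7260
d = 10^1.7260 = 53.21 pc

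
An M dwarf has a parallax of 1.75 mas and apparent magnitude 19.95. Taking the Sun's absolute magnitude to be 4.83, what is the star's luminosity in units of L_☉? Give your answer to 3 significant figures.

d = 1/p = 1000/1.75 mas = 571.4 pc
M = m − 5 log₁₀ d + 5 = 19.95 − 5·2.7570 + 5 = 11.165
M − M_☉ = 11.165 − 4.83 = 6.335
L/L_☉ = 10^(−0.4 × 6.335) = 2.924×10^-3

L/L_☉ ≈ 2.92×10^-3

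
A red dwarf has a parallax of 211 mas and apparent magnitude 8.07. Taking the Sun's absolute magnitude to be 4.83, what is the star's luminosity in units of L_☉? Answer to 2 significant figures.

L/L_☉ ≈ 0.011

d = 1/p = 1000/211 mas = 4.739 pc
M = m − 5 log₁₀ d + 5 = 8.07 − 5·0.6757 + 5 = 9.691
M − M_☉ = 9.691 − 4.83 = 4.861
L/L_☉ = 10^(−0.4 × 4.861) = 0.01136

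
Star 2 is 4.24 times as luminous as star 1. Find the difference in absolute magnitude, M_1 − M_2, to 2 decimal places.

Pogson: ΔM = −2.5 log₁₀(ratio) = −2.5 log₁₀(4.24) = −2.5 × 0.6274 = -1.568
Star 2 is brighter so has the smaller magnitude: M_1 − M_2 is positive.

M_1 − M_2 ≈ 1.57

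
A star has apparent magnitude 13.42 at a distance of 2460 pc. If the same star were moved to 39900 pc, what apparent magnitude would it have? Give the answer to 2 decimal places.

m ≈ 19.47

Flux ∝ 1/d², so Δm = 5 log₁₀(d₂/d₁) = 5 log₁₀(39900/2460) = 6.050
m₂ = m₁ + Δm = 13.42 + (6.050) = 19.470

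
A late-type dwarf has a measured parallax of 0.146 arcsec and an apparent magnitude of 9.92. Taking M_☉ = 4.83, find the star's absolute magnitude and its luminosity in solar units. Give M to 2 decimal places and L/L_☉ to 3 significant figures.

d = 1/p = 1/0.146″ = 6.849 pc
M = m − 5 log₁₀ d + 5 = 9.92 − 5·0.8356 + 5 = 10.742
M − M_☉ = 10.742 − 4.83 = 5.912
L/L_☉ = 10^(−0.4 × 5.912) = 4.318×10^-3

M ≈ 10.74; L/L_☉ ≈ 4.32×10^-3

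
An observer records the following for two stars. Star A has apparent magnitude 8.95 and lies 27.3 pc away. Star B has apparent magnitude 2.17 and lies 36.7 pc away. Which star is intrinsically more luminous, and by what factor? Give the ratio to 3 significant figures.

Star B is more luminous, by a factor of 931.

Star A: M = m − 5 log₁₀ d + 5 = 8.95 − 5·1.4362 + 5 = 6.769
Star B: M = m − 5 log₁₀ d + 5 = 2.17 − 5·1.5647 + 5 = -0.653
ΔM = M_A − M_B = 6.769 − (-0.653) = 7.423; smaller M is more luminous → Star B.
L ratio = 10^(0.4 |ΔM|) = 10^2.969 = 931.1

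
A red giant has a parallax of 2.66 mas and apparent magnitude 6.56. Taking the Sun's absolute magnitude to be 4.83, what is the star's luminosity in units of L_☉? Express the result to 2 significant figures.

L/L_☉ ≈ 290

d = 1/p = 1000/2.66 mas = 375.9 pc
M = m − 5 log₁₀ d + 5 = 6.56 − 5·2.5751 + 5 = -1.316
M − M_☉ = -1.316 − 4.83 = -6.146
L/L_☉ = 10^(−0.4 × -6.146) = 287.2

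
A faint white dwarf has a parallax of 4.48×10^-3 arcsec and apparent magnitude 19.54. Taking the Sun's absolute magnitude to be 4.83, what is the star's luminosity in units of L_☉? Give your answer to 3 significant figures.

L/L_☉ ≈ 6.51×10^-4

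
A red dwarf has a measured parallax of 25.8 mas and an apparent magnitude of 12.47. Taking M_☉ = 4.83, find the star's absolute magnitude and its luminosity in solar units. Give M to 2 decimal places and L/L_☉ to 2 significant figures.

M ≈ 9.53; L/L_☉ ≈ 0.013

d = 1/p = 1000/25.8 mas = 38.76 pc
M = m − 5 log₁₀ d + 5 = 12.47 − 5·1.5884 + 5 = 9.528
M − M_☉ = 9.528 − 4.83 = 4.698
L/L_☉ = 10^(−0.4 × 4.698) = 0.01321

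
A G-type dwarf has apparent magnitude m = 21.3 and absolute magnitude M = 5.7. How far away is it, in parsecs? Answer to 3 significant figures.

d ≈ 13200 pc

Distance modulus: m − M = 21.3 − (5.7) = 15.600
m − M = 5 log₁₀ d − 5
log₁₀ d = (m − M)/5 + 1 = 4.1200
d = 10^4.1200 = 13180 pc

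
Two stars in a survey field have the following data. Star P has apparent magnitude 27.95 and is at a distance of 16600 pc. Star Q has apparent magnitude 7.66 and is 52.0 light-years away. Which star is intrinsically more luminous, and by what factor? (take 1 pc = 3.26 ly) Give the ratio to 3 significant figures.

Star Q is more luminous, by a factor of 121.

Star P: M = m − 5 log₁₀ d + 5 = 27.95 − 5·4.2201 + 5 = 11.849
Star Q: d = 52.0 ly / 3.26 = 15.95 pc
Star Q: M = m − 5 log₁₀ d + 5 = 7.66 − 5·1.2028 + 5 = 6.646
ΔM = M_P − M_Q = 11.849 − (6.646) = 5.203; smaller M is more luminous → Star Q.
L ratio = 10^(0.4 |ΔM|) = 10^2.081 = 120.6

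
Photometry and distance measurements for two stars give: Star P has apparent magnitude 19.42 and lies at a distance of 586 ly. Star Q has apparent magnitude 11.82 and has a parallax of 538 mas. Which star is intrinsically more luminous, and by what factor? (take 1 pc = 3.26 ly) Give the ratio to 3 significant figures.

Star P: d = 586 ly / 3.26 = 179.8 pc
Star P: M = m − 5 log₁₀ d + 5 = 19.42 − 5·2.2547 + 5 = 13.147
Star Q: p = 538 mas = 0.538″ → d = 1/p = 1.859 pc
Star Q: M = m − 5 log₁₀ d + 5 = 11.82 − 5·0.2692 + 5 = 15.474
ΔM = M_P − M_Q = 13.147 − (15.474) = -2.327; smaller M is more luminous → Star P.
L ratio = 10^(0.4 |ΔM|) = 10^0.931 = 8.530

Star P is more luminous, by a factor of 8.53.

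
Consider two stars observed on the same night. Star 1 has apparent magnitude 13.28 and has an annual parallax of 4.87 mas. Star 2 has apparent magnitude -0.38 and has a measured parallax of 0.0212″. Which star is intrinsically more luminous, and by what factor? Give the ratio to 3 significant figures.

Star 2 is more luminous, by a factor of 15400.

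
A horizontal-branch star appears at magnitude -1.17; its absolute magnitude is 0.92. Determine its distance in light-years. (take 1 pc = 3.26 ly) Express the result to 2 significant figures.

d ≈ 12 ly

μ = m − M = -2.090
m − M = 5 log₁₀ d − 5
log₁₀ d = (m − M)/5 + 1 = 0.5820
d = 10^0.5820 = 3.819 pc
= 12.45 ly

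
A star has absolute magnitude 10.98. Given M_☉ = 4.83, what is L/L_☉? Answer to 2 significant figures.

M − M_☉ = 10.98 − 4.83 = 6.150
L/L_☉ = 10^(−0.4 (M − M_☉)) = 10^-2.460 = 3.467×10^-3

L/L_☉ ≈ 3.5×10^-3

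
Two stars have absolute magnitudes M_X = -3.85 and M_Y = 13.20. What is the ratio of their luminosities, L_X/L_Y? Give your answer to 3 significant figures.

L_X/L_Y ≈ 6.61×10^6

ΔM = M_X − M_Y = -17.05
L_X/L_Y = 10^(−0.4 ΔM) = 10^6.820 = 6.607×10^6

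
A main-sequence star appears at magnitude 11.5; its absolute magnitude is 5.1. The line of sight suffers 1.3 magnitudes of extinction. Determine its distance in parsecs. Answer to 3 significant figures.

d ≈ 105 pc

m − M = 5 log₁₀(d/10 pc) + A  ⇒  11.5 − (5.1) − 1.3 = 5 log₁₀(d/10)
5.100 = 5 log₁₀(d/10)
log₁₀ d = (m − M − A)/5 + 1 = 2.0200
d = 10^2.0200 = 104.7 pc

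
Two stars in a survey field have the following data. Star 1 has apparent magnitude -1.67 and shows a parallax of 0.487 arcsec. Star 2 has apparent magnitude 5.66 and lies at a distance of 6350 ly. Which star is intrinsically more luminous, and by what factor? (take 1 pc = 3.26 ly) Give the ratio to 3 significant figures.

Star 2 is more luminous, by a factor of 1050.

Star 1: d = 1/p = 1/0.487″ = 2.053 pc
Star 1: M = m − 5 log₁₀ d + 5 = -1.67 − 5·0.3125 + 5 = 1.768
Star 2: d = 6350 ly / 3.26 = 1948 pc
Star 2: M = m − 5 log₁₀ d + 5 = 5.66 − 5·3.2896 + 5 = -5.788
ΔM = M_1 − M_2 = 1.768 − (-5.788) = 7.555; smaller M is more luminous → Star 2.
L ratio = 10^(0.4 |ΔM|) = 10^3.022 = 1052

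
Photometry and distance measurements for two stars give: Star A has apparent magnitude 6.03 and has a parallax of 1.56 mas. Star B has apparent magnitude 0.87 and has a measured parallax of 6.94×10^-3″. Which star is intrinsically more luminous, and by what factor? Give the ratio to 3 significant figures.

Star B is more luminous, by a factor of 5.86.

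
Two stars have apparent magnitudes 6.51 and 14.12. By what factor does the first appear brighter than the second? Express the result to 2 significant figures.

Magnitude difference = -7.61
Flux ratio = 10^(−0.4 Δm) = 10^(−0.4 × -7.61) = 10^3.044 = 1107

1100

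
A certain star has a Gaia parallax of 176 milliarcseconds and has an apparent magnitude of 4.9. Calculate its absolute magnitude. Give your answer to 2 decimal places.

M ≈ 6.13

p = 176 mas = 0.176″ → d = 1/p = 5.682 pc
5 log₁₀(d/10 pc) = 5 log₁₀(5.682) − 5 = -1.228
M = m − 5 log₁₀(d/10) = 4.9 + 1.228 = 6.128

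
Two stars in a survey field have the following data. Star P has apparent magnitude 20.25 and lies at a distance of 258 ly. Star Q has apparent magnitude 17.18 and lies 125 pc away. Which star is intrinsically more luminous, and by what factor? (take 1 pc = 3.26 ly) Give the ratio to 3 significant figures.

Star Q is more luminous, by a factor of 42.2.

Star P: d = 258 ly / 3.26 = 79.14 pc
Star P: M = m − 5 log₁₀ d + 5 = 20.25 − 5·1.8984 + 5 = 15.758
Star Q: M = m − 5 log₁₀ d + 5 = 17.18 − 5·2.0969 + 5 = 11.695
ΔM = M_P − M_Q = 15.758 − (11.695) = 4.063; smaller M is more luminous → Star Q.
L ratio = 10^(0.4 |ΔM|) = 10^1.625 = 42.17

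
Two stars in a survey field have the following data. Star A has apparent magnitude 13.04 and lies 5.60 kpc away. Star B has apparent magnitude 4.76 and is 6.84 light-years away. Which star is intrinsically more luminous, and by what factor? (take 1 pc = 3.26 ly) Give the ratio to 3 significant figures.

Star A: d = 5.60 kpc = 5600 pc
Star A: M = m − 5 log₁₀ d + 5 = 13.04 − 5·3.7482 + 5 = -0.701
Star B: d = 6.84 ly / 3.26 = 2.098 pc
Star B: M = m − 5 log₁₀ d + 5 = 4.76 − 5·0.3218 + 5 = 8.151
ΔM = M_A − M_B = -0.701 − (8.151) = -8.852; smaller M is more luminous → Star A.
L ratio = 10^(0.4 |ΔM|) = 10^3.541 = 3473

Star A is more luminous, by a factor of 3470.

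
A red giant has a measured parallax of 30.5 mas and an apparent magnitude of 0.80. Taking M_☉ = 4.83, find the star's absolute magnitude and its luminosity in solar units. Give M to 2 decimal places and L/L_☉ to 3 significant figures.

d = 1/p = 1000/30.5 mas = 32.79 pc
M = m − 5 log₁₀ d + 5 = 0.80 − 5·1.5157 + 5 = -1.779
M − M_☉ = -1.779 − 4.83 = -6.609
L/L_☉ = 10^(−0.4 × -6.609) = 439.9

M ≈ -1.78; L/L_☉ ≈ 440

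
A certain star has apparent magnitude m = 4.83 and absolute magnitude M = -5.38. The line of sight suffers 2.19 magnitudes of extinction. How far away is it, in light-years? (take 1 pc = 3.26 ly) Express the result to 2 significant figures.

m − M = 5 log₁₀(d/10 pc) + A  ⇒  4.83 − (-5.38) − 2.19 = 5 log₁₀(d/10)
8.020 = 5 log₁₀(d/10)
log₁₀ d = (m − M − A)/5 + 1 = 2.6040
d = 10^2.6040 = 401.8 pc
= 1310 ly

d ≈ 1300 ly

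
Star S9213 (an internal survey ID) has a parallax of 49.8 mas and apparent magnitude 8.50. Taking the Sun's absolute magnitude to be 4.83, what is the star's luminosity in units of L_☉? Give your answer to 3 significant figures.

L/L_☉ ≈ 0.137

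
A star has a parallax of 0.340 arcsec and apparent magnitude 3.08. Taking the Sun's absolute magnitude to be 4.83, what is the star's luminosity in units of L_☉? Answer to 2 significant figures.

d = 1/p = 1/0.340″ = 2.941 pc
M = m − 5 log₁₀ d + 5 = 3.08 − 5·0.4685 + 5 = 5.737
M − M_☉ = 5.737 − 4.83 = 0.907
L/L_☉ = 10^(−0.4 × 0.907) = 0.4336

L/L_☉ ≈ 0.43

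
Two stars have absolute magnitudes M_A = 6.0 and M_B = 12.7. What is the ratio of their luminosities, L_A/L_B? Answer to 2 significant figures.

L_A/L_B ≈ 480

ΔM = M_A − M_B = -6.7
L_A/L_B = 10^(−0.4 ΔM) = 10^2.680 = 478.6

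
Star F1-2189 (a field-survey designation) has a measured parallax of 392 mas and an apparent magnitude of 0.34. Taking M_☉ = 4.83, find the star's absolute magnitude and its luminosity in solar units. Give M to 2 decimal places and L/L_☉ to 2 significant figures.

d = 1/p = 1000/392 mas = 2.551 pc
M = m − 5 log₁₀ d + 5 = 0.34 − 5·0.4067 + 5 = 3.306
M − M_☉ = 3.306 − 4.83 = -1.524
L/L_☉ = 10^(−0.4 × -1.524) = 4.068

M ≈ 3.31; L/L_☉ ≈ 4.1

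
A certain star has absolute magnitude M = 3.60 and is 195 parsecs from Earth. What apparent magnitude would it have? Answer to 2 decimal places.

m = M + 5 log₁₀ d − 5 = 3.60 + 5·2.2900 − 5 = 10.050

m ≈ 10.05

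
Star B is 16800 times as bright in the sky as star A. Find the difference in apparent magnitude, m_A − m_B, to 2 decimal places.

Pogson: Δm = −2.5 log₁₀(ratio) = −2.5 log₁₀(16800) = −2.5 × 4.2253 = -10.563
Star B is brighter so has the smaller magnitude: m_A − m_B is positive.

m_A − m_B ≈ 10.56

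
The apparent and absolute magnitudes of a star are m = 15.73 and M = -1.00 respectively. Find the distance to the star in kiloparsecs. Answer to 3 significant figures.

μ = m − M = 16.730
m − M = 5 log₁₀ d − 5
log₁₀ d = (m − M)/5 + 1 = 4.3460
d = 10^4.3460 = 22180 pc
= 22.18 kpc

d ≈ 22.2 kpc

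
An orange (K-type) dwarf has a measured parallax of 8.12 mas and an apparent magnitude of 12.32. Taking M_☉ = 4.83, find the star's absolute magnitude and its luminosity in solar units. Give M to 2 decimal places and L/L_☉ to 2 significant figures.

d = 1/p = 1000/8.12 mas = 123.2 pc
M = m − 5 log₁₀ d + 5 = 12.32 − 5·2.0904 + 5 = 6.868
M − M_☉ = 6.868 − 4.83 = 2.038
L/L_☉ = 10^(−0.4 × 2.038) = 0.1531

M ≈ 6.87; L/L_☉ ≈ 0.15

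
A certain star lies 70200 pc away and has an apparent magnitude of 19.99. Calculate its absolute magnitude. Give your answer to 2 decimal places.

M ≈ 0.76

5 log₁₀(d/10 pc) = 5 log₁₀(70200) − 5 = 19.232
M = m − 5 log₁₀(d/10) = 19.99 − 19.232 = 0.758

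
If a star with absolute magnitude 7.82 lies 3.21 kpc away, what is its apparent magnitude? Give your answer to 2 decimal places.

m ≈ 20.35

d = 3.21 kpc = 3210 pc
m = M + 5 log₁₀ d − 5 = 7.82 + 5·3.5065 − 5 = 20.353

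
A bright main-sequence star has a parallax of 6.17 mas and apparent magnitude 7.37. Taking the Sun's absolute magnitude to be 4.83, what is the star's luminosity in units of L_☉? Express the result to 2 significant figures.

L/L_☉ ≈ 25

d = 1/p = 1000/6.17 mas = 162.1 pc
M = m − 5 log₁₀ d + 5 = 7.37 − 5·2.2097 + 5 = 1.321
M − M_☉ = 1.321 − 4.83 = -3.509
L/L_☉ = 10^(−0.4 × -3.509) = 25.32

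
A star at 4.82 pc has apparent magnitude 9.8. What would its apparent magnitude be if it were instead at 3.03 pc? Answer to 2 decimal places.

m ≈ 8.79

Flux ∝ 1/d², so Δm = 5 log₁₀(d₂/d₁) = 5 log₁₀(3.03/4.82) = -1.008
m₂ = m₁ + Δm = 9.8 + (-1.008) = 8.792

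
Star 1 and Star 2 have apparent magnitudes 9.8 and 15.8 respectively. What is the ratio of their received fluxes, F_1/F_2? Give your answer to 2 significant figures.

F_1/F_2 ≈ 250

Magnitude difference = -6.0
Flux ratio = 10^(−0.4 Δm) = 10^(−0.4 × -6.0) = 10^2.400 = 251.2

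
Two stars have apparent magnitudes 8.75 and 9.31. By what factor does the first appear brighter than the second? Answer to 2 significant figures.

Magnitude difference = -0.56
Flux ratio = 10^(−0.4 Δm) = 10^(−0.4 × -0.56) = 10^0.224 = 1.675

1.7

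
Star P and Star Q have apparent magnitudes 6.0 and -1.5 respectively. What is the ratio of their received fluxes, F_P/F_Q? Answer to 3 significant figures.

F_P/F_Q ≈ 1.00×10^-3

Δm = 6.0 − (-1.5) = 7.5
Flux ratio = 10^(−0.4 Δm) = 10^(−0.4 × 7.5) = 10^-3.000 = 1.000×10^-3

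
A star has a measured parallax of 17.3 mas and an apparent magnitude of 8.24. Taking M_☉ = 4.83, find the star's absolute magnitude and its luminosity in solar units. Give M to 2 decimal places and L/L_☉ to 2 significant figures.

M ≈ 4.43; L/L_☉ ≈ 1.4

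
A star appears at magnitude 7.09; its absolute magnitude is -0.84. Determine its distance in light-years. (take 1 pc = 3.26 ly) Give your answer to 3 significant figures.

Distance modulus: m − M = 7.09 − (-0.84) = 7.930
m − M = 5 log₁₀ d − 5
log₁₀ d = (m − M)/5 + 1 = 2.5860
d = 10^2.5860 = 385.5 pc
= 1257 ly

d ≈ 1260 ly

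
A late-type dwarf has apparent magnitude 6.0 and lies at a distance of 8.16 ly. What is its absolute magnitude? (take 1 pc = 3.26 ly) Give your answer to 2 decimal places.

d = 8.16 ly / 3.26 = 2.503 pc
5 log₁₀(d/10 pc) = 5 log₁₀(2.503) − 5 = -3.008
M = m − 5 log₁₀(d/10) = 6.0 + 3.008 = 9.008

M ≈ 9.01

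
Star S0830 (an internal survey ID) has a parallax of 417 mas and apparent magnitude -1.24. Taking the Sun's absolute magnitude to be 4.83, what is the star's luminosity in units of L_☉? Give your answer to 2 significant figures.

L/L_☉ ≈ 15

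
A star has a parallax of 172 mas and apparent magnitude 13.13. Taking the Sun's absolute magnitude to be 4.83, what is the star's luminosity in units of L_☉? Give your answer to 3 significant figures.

L/L_☉ ≈ 1.62×10^-4

d = 1/p = 1000/172 mas = 5.814 pc
M = m − 5 log₁₀ d + 5 = 13.13 − 5·0.7645 + 5 = 14.308
M − M_☉ = 14.308 − 4.83 = 9.478
L/L_☉ = 10^(−0.4 × 9.478) = 1.618×10^-4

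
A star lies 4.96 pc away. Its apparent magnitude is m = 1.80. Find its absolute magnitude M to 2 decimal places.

5 log₁₀(d/10 pc) = 5 log₁₀(4.960) − 5 = -1.523
M = m − 5 log₁₀(d/10) = 1.80 + 1.523 = 3.323

M ≈ 3.32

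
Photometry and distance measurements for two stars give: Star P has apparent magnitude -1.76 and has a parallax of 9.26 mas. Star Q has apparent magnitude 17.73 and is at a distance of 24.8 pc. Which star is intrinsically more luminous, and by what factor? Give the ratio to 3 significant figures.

Star P is more luminous, by a factor of 1.19×10^9.

Star P: p = 9.26 mas = 9.26×10^-3″ → d = 1/p = 108.0 pc
Star P: M = m − 5 log₁₀ d + 5 = -1.76 − 5·2.0334 + 5 = -6.927
Star Q: M = m − 5 log₁₀ d + 5 = 17.73 − 5·1.3945 + 5 = 15.758
ΔM = M_P − M_Q = -6.927 − (15.758) = -22.685; smaller M is more luminous → Star P.
L ratio = 10^(0.4 |ΔM|) = 10^9.074 = 1.185×10^9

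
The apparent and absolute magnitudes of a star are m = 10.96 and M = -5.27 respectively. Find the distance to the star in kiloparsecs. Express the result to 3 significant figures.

Distance modulus: m − M = 10.96 − (-5.27) = 16.230
m − M = 5 log₁₀ d − 5
log₁₀ d = (m − M)/5 + 1 = 4.2460
d = 10^4.2460 = 17620 pc
= 17.62 kpc

d ≈ 17.6 kpc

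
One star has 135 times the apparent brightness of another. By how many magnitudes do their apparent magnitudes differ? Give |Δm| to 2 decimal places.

|Δm| ≈ 5.33

Pogson: Δm = −2.5 log₁₀(ratio) = −2.5 log₁₀(135) = −2.5 × 2.1303 = -5.326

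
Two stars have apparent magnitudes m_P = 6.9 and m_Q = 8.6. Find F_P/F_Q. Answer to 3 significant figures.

F_P/F_Q ≈ 4.79

Δm = 6.9 − (8.6) = -1.7
Flux ratio = 10^(−0.4 Δm) = 10^(−0.4 × -1.7) = 10^0.680 = 4.786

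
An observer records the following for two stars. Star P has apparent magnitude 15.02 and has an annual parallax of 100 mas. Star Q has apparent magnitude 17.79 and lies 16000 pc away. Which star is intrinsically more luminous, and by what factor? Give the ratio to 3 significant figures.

Star Q is more luminous, by a factor of 200000.

Star P: p = 100 mas = 0.100″ → d = 1/p = 10.00 pc
Star P: M = m − 5 log₁₀ d + 5 = 15.02 − 5·1.0000 + 5 = 15.020
Star Q: M = m − 5 log₁₀ d + 5 = 17.79 − 5·4.2041 + 5 = 1.769
ΔM = M_P − M_Q = 15.020 − (1.769) = 13.251; smaller M is more luminous → Star Q.
L ratio = 10^(0.4 |ΔM|) = 10^5.300 = 199600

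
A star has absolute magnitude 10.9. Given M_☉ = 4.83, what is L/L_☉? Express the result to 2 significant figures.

M − M_☉ = 10.9 − 4.83 = 6.070
L/L_☉ = 10^(−0.4 (M − M_☉)) = 10^-2.428 = 3.733×10^-3

L/L_☉ ≈ 3.7×10^-3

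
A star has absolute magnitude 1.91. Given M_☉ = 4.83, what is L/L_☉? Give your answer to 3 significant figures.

M − M_☉ = 1.91 − 4.83 = -2.920
L/L_☉ = 10^(−0.4 (M − M_☉)) = 10^1.168 = 14.72

L/L_☉ ≈ 14.7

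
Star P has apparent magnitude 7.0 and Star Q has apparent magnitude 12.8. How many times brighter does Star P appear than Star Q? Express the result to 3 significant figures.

Δm = 7.0 − (12.8) = -5.8
Flux ratio = 10^(−0.4 Δm) = 10^(−0.4 × -5.8) = 10^2.320 = 208.9

209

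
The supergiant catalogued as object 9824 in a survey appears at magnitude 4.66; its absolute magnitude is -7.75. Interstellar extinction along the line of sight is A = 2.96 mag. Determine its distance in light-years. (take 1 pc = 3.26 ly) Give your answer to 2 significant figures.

m − M = 5 log₁₀(d/10 pc) + A  ⇒  4.66 − (-7.75) − 2.96 = 5 log₁₀(d/10)
9.450 = 5 log₁₀(d/10)
log₁₀ d = (m − M − A)/5 + 1 = 2.8900
d = 10^2.8900 = 776.2 pc
= 2531 ly

d ≈ 2500 ly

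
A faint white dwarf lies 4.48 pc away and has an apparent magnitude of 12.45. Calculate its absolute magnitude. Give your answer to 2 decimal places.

5 log₁₀(d/10 pc) = 5 log₁₀(4.480) − 5 = -1.744
M = m − 5 log₁₀(d/10) = 12.45 + 1.744 = 14.194

M ≈ 14.19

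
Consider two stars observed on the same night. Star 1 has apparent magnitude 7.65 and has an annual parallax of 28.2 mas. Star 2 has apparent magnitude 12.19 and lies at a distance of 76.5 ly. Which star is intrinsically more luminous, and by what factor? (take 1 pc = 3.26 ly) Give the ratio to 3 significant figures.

Star 1 is more luminous, by a factor of 149.

Star 1: p = 28.2 mas = 0.0282″ → d = 1/p = 35.46 pc
Star 1: M = m − 5 log₁₀ d + 5 = 7.65 − 5·1.5498 + 5 = 4.901
Star 2: d = 76.5 ly / 3.26 = 23.47 pc
Star 2: M = m − 5 log₁₀ d + 5 = 12.19 − 5·1.3704 + 5 = 10.338
ΔM = M_1 − M_2 = 4.901 − (10.338) = -5.437; smaller M is more luminous → Star 1.
L ratio = 10^(0.4 |ΔM|) = 10^2.175 = 149.5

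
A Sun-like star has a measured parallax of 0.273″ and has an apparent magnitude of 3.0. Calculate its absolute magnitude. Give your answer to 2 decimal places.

M ≈ 5.18

d = 1/p = 1/0.273″ = 3.663 pc
5 log₁₀(d/10 pc) = 5 log₁₀(3.663) − 5 = -2.181
M = m − 5 log₁₀(d/10) = 3.0 + 2.181 = 5.181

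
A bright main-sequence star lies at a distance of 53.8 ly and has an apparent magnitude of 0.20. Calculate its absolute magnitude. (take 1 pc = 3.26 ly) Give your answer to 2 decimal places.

M ≈ -0.89

d = 53.8 ly / 3.26 = 16.50 pc
5 log₁₀(d/10 pc) = 5 log₁₀(16.50) − 5 = 1.088
M = m − 5 log₁₀(d/10) = 0.20 − 1.088 = -0.888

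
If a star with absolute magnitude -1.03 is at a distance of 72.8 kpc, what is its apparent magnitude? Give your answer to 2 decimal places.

m ≈ 18.28

d = 72.8 kpc = 72800 pc
m = M + 5 log₁₀ d − 5 = -1.03 + 5·4.8621 − 5 = 18.281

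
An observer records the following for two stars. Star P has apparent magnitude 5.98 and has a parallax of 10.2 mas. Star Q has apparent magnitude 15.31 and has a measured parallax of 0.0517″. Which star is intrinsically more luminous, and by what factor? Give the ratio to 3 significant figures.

Star P: p = 10.2 mas = 0.0102″ → d = 1/p = 98.04 pc
Star P: M = m − 5 log₁₀ d + 5 = 5.98 − 5·1.9914 + 5 = 1.023
Star Q: d = 1/p = 1/0.0517″ = 19.34 pc
Star Q: M = m − 5 log₁₀ d + 5 = 15.31 − 5·1.2865 + 5 = 13.877
ΔM = M_P − M_Q = 1.023 − (13.877) = -12.854; smaller M is more luminous → Star P.
L ratio = 10^(0.4 |ΔM|) = 10^5.142 = 138600

Star P is more luminous, by a factor of 139000.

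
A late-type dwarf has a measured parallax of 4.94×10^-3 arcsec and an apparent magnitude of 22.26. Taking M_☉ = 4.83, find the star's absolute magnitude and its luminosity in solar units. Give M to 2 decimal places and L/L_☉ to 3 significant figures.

M ≈ 15.73; L/L_☉ ≈ 4.37×10^-5

d = 1/p = 1/4.94×10^-3″ = 202.4 pc
M = m − 5 log₁₀ d + 5 = 22.26 − 5·2.3063 + 5 = 15.729
M − M_☉ = 15.729 − 4.83 = 10.899
L/L_☉ = 10^(−0.4 × 10.899) = 4.371×10^-5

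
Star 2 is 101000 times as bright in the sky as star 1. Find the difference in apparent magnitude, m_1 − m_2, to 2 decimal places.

Pogson: Δm = −2.5 log₁₀(ratio) = −2.5 log₁₀(101000) = −2.5 × 5.0043 = -12.511
Star 2 is brighter so has the smaller magnitude: m_1 − m_2 is positive.

m_1 − m_2 ≈ 12.51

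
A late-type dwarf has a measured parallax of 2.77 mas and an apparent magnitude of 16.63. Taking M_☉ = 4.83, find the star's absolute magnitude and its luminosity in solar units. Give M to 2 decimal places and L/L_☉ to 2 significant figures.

d = 1/p = 1000/2.77 mas = 361.0 pc
M = m − 5 log₁₀ d + 5 = 16.63 − 5·2.5575 + 5 = 8.842
M − M_☉ = 8.842 − 4.83 = 4.012
L/L_☉ = 10^(−0.4 × 4.012) = 0.02483

M ≈ 8.84; L/L_☉ ≈ 0.025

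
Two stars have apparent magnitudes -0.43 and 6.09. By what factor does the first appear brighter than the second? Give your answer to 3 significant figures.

Δm = -0.43 − (6.09) = -6.52
Flux ratio = 10^(−0.4 Δm) = 10^(−0.4 × -6.52) = 10^2.608 = 405.5

406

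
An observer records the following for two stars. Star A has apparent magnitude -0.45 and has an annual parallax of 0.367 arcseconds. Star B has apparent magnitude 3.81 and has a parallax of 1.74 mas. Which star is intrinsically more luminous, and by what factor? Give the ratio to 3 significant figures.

Star B is more luminous, by a factor of 879.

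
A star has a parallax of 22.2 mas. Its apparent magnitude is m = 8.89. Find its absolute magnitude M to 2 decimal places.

M ≈ 5.62

p = 22.2 mas = 0.0222″ → d = 1/p = 45.05 pc
5 log₁₀(d/10 pc) = 5 log₁₀(45.05) − 5 = 3.268
M = m − 5 log₁₀(d/10) = 8.89 − 3.268 = 5.622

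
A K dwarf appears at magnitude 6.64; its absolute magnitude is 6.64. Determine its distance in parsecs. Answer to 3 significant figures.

μ = m − M = 0.000
m − M = 5 log₁₀ d − 5
log₁₀ d = (m − M)/5 + 1 = 1.0000
d = 10^1.0000 = 10.00 pc

d ≈ 10.0 pc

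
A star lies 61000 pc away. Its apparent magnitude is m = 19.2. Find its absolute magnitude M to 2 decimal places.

5 log₁₀(d/10 pc) = 5 log₁₀(61000) − 5 = 18.927
M = m − 5 log₁₀(d/10) = 19.2 − 18.927 = 0.273

M ≈ 0.27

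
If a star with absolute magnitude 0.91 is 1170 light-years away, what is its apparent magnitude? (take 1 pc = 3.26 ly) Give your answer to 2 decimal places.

m ≈ 8.68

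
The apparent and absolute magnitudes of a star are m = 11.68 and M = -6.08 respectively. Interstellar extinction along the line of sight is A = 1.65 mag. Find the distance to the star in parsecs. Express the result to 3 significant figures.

m − M = 5 log₁₀(d/10 pc) + A  ⇒  11.68 − (-6.08) − 1.65 = 5 log₁₀(d/10)
16.110 = 5 log₁₀(d/10)
log₁₀ d = (m − M − A)/5 + 1 = 4.2220
d = 10^4.2220 = 16670 pc

d ≈ 16700 pc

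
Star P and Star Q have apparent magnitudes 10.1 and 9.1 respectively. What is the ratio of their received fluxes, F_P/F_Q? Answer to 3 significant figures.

F_P/F_Q ≈ 0.398

Δm = 10.1 − (9.1) = 1.0
Flux ratio = 10^(−0.4 Δm) = 10^(−0.4 × 1.0) = 10^-0.400 = 0.3981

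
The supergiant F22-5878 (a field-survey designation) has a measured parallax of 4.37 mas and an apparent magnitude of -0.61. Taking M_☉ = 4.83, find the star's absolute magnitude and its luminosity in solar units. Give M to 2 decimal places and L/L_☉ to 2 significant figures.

d = 1/p = 1000/4.37 mas = 228.8 pc
M = m − 5 log₁₀ d + 5 = -0.61 − 5·2.3595 + 5 = -7.408
M − M_☉ = -7.408 − 4.83 = -12.238
L/L_☉ = 10^(−0.4 × -12.238) = 78530

M ≈ -7.41; L/L_☉ ≈ 79000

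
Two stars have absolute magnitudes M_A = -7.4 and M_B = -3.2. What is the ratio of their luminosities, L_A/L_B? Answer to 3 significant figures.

ΔM = M_A − M_B = -4.2
L_A/L_B = 10^(−0.4 ΔM) = 10^1.680 = 47.86

L_A/L_B ≈ 47.9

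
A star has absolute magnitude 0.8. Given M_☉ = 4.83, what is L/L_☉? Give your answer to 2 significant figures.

L/L_☉ ≈ 41

M − M_☉ = 0.8 − 4.83 = -4.030
L/L_☉ = 10^(−0.4 (M − M_☉)) = 10^1.612 = 40.93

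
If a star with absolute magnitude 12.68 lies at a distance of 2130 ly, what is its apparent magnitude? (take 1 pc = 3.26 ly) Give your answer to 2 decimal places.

m ≈ 21.76

d = 2130 ly / 3.26 = 653.4 pc
m = M + 5 log₁₀ d − 5 = 12.68 + 5·2.8152 − 5 = 21.756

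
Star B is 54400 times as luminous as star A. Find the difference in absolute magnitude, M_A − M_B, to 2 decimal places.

M_A − M_B ≈ 11.84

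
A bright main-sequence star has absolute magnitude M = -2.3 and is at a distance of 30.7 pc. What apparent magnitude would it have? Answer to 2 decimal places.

m ≈ 0.14

m = M + 5 log₁₀ d − 5 = -2.3 + 5·1.4871 − 5 = 0.136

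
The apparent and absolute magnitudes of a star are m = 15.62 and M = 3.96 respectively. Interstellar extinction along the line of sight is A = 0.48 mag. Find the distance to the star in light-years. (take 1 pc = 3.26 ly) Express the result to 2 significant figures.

d ≈ 5600 ly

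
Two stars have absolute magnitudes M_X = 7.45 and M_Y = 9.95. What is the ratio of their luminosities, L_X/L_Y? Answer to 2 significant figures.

ΔM = M_X − M_Y = -2.50
L_X/L_Y = 10^(−0.4 ΔM) = 10^1.000 = 10.00

L_X/L_Y ≈ 10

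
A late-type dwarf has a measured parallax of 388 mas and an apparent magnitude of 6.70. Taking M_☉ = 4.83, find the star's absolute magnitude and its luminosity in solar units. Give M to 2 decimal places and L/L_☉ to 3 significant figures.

M ≈ 9.64; L/L_☉ ≈ 0.0119

d = 1/p = 1000/388 mas = 2.577 pc
M = m − 5 log₁₀ d + 5 = 6.70 − 5·0.4112 + 5 = 9.644
M − M_☉ = 9.644 − 4.83 = 4.814
L/L_☉ = 10^(−0.4 × 4.814) = 0.01187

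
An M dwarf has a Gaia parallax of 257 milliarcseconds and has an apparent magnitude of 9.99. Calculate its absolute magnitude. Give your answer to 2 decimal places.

M ≈ 12.04

p = 257 mas = 0.257″ → d = 1/p = 3.891 pc
5 log₁₀(d/10 pc) = 5 log₁₀(3.891) − 5 = -2.050
M = m − 5 log₁₀(d/10) = 9.99 + 2.050 = 12.040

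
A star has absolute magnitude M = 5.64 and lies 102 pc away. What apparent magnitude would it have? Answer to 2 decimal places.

m ≈ 10.68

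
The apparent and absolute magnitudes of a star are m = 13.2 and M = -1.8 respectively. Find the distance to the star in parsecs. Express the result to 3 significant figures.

μ = m − M = 15.000
m − M = 5 log₁₀ d − 5
log₁₀ d = (m − M)/5 + 1 = 4.0000
d = 10^4.0000 = 10000 pc

d ≈ 10000 pc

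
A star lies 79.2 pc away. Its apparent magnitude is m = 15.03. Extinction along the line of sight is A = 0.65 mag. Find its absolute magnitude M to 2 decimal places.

M ≈ 9.89

5 log₁₀(d/10 pc) = 5 log₁₀(79.20) − 5 = 4.494
M = m − 5 log₁₀(d/10) − A = 15.03 − 4.494 − 0.65 = 9.886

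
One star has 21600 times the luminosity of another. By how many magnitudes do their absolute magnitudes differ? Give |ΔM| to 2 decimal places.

|ΔM| ≈ 10.84

Pogson: ΔM = −2.5 log₁₀(ratio) = −2.5 log₁₀(21600) = −2.5 × 4.3345 = -10.836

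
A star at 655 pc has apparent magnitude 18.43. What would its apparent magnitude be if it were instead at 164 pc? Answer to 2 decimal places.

Flux ∝ 1/d², so Δm = 5 log₁₀(d₂/d₁) = 5 log₁₀(164/655) = -3.007
m₂ = m₁ + Δm = 18.43 + (-3.007) = 15.423

m ≈ 15.42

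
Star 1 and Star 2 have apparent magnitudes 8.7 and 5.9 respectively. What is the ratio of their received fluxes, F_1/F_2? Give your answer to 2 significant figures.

Δm = 8.7 − (5.9) = 2.8
Flux ratio = 10^(−0.4 Δm) = 10^(−0.4 × 2.8) = 10^-1.120 = 0.07586

F_1/F_2 ≈ 0.076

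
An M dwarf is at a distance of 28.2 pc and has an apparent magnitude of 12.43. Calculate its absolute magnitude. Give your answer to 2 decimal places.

5 log₁₀(d/10 pc) = 5 log₁₀(28.20) − 5 = 2.251
M = m − 5 log₁₀(d/10) = 12.43 − 2.251 = 10.179

M ≈ 10.18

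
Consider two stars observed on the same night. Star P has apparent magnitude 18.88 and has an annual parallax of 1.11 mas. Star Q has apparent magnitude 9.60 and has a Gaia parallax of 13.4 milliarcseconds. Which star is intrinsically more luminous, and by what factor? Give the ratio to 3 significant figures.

Star P: p = 1.11 mas = 1.11×10^-3″ → d = 1/p = 900.9 pc
Star P: M = m − 5 log₁₀ d + 5 = 18.88 − 5·2.9547 + 5 = 9.107
Star Q: p = 13.4 mas = 0.0134″ → d = 1/p = 74.63 pc
Star Q: M = m − 5 log₁₀ d + 5 = 9.60 − 5·1.8729 + 5 = 5.236
ΔM = M_P − M_Q = 9.107 − (5.236) = 3.871; smaller M is more luminous → Star Q.
L ratio = 10^(0.4 |ΔM|) = 10^1.548 = 35.35

Star Q is more luminous, by a factor of 35.4.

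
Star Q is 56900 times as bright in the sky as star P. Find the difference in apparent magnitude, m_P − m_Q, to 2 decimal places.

m_P − m_Q ≈ 11.89

Pogson: Δm = −2.5 log₁₀(ratio) = −2.5 log₁₀(56900) = −2.5 × 4.7551 = -11.888
Star Q is brighter so has the smaller magnitude: m_P − m_Q is positive.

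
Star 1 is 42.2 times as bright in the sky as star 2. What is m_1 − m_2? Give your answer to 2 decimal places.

Pogson: Δm = −2.5 log₁₀(ratio) = −2.5 log₁₀(42.2) = −2.5 × 1.6253 = -4.063
Star 1 is brighter, so it has the smaller magnitude: the difference is negative.

m_1 − m_2 ≈ -4.06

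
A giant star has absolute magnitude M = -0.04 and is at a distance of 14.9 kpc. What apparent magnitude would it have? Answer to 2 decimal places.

m ≈ 15.83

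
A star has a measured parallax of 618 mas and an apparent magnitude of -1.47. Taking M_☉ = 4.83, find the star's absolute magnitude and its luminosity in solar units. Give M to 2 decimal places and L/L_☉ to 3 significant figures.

M ≈ 2.48; L/L_☉ ≈ 8.67

d = 1/p = 1000/618 mas = 1.618 pc
M = m − 5 log₁₀ d + 5 = -1.47 − 5·0.2090 + 5 = 2.485
M − M_☉ = 2.485 − 4.83 = -2.345
L/L_☉ = 10^(−0.4 × -2.345) = 8.670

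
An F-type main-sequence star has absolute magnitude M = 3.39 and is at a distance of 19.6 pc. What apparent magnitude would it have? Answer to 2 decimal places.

m ≈ 4.85

m = M + 5 log₁₀ d − 5 = 3.39 + 5·1.2923 − 5 = 4.851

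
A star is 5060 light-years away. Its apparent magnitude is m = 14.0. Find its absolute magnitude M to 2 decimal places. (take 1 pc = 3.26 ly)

M ≈ 3.05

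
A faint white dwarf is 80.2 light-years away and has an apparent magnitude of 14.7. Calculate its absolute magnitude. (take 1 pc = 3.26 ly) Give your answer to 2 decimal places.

M ≈ 12.75

d = 80.2 ly / 3.26 = 24.60 pc
5 log₁₀(d/10 pc) = 5 log₁₀(24.60) − 5 = 1.955
M = m − 5 log₁₀(d/10) = 14.7 − 1.955 = 12.745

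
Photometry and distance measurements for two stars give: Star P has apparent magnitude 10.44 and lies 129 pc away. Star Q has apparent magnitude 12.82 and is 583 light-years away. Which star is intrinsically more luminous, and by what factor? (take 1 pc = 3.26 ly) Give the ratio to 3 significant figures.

Star P is more luminous, by a factor of 4.66.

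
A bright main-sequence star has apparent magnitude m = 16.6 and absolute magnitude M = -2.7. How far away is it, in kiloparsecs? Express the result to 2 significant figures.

d ≈ 72 kpc

μ = m − M = 19.300
m − M = 5 log₁₀ d − 5
log₁₀ d = (m − M)/5 + 1 = 4.8600
d = 10^4.8600 = 72440 pc
= 72.44 kpc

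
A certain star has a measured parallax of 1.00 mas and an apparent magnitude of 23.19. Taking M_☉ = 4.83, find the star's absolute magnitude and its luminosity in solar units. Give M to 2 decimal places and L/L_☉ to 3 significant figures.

M ≈ 13.19; L/L_☉ ≈ 4.53×10^-4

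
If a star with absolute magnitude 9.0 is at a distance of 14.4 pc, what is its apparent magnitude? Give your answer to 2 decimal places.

m = M + 5 log₁₀ d − 5 = 9.0 + 5·1.1584 − 5 = 9.792

m ≈ 9.79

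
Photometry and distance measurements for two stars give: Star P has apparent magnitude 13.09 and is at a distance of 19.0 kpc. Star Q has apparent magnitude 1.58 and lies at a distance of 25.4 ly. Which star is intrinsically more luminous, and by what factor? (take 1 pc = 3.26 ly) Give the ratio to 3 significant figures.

Star P: d = 19.0 kpc = 19000 pc
Star P: M = m − 5 log₁₀ d + 5 = 13.09 − 5·4.2788 + 5 = -3.304
Star Q: d = 25.4 ly / 3.26 = 7.791 pc
Star Q: M = m − 5 log₁₀ d + 5 = 1.58 − 5·0.8916 + 5 = 2.122
ΔM = M_P − M_Q = -3.304 − (2.122) = -5.426; smaller M is more luminous → Star P.
L ratio = 10^(0.4 |ΔM|) = 10^2.170 = 148.0

Star P is more luminous, by a factor of 148.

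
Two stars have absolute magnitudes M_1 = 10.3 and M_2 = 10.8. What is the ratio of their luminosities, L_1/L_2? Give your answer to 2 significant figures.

L_1/L_2 ≈ 1.6

ΔM = M_1 − M_2 = -0.5
L_1/L_2 = 10^(−0.4 ΔM) = 10^0.200 = 1.585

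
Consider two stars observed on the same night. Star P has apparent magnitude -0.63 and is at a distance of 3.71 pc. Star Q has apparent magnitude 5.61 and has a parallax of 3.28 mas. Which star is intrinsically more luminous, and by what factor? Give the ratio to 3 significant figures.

Star Q is more luminous, by a factor of 21.6.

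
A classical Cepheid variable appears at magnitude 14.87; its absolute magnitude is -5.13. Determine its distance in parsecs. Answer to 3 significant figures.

d ≈ 100000 pc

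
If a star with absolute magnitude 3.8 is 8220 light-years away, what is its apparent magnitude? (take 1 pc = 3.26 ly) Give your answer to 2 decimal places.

m ≈ 15.81

d = 8220 ly / 3.26 = 2521 pc
m = M + 5 log₁₀ d − 5 = 3.8 + 5·3.4017 − 5 = 15.808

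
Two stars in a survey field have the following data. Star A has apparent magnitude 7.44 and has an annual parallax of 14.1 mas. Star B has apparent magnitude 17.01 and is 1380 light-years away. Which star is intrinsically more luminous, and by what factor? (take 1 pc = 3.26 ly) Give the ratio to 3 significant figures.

Star A: p = 14.1 mas = 0.0141″ → d = 1/p = 70.92 pc
Star A: M = m − 5 log₁₀ d + 5 = 7.44 − 5·1.8508 + 5 = 3.186
Star B: d = 1380 ly / 3.26 = 423.3 pc
Star B: M = m − 5 log₁₀ d + 5 = 17.01 − 5·2.6267 + 5 = 8.877
ΔM = M_A − M_B = 3.186 − (8.877) = -5.691; smaller M is more luminous → Star A.
L ratio = 10^(0.4 |ΔM|) = 10^2.276 = 188.9

Star A is more luminous, by a factor of 189.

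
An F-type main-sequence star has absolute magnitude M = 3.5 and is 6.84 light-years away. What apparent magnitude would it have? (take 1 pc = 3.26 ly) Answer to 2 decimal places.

m ≈ 0.11

d = 6.84 ly / 3.26 = 2.098 pc
m = M + 5 log₁₀ d − 5 = 3.5 + 5·0.3218 − 5 = 0.109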